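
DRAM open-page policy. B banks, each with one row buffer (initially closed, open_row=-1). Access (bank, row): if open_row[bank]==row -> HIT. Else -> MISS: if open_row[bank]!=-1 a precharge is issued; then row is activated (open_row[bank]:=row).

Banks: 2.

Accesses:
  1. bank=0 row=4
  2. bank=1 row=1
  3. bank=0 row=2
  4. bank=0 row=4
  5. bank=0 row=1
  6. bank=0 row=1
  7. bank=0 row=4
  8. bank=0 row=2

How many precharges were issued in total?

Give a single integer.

Answer: 5

Derivation:
Acc 1: bank0 row4 -> MISS (open row4); precharges=0
Acc 2: bank1 row1 -> MISS (open row1); precharges=0
Acc 3: bank0 row2 -> MISS (open row2); precharges=1
Acc 4: bank0 row4 -> MISS (open row4); precharges=2
Acc 5: bank0 row1 -> MISS (open row1); precharges=3
Acc 6: bank0 row1 -> HIT
Acc 7: bank0 row4 -> MISS (open row4); precharges=4
Acc 8: bank0 row2 -> MISS (open row2); precharges=5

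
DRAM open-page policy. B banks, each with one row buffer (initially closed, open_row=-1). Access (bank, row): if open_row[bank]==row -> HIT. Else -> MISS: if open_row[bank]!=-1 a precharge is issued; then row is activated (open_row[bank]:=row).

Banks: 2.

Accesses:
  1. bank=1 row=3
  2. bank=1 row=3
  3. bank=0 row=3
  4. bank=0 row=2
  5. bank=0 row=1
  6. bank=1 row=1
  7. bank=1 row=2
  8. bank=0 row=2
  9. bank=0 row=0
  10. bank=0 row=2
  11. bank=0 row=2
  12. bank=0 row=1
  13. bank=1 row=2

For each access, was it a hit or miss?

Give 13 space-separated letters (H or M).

Answer: M H M M M M M M M M H M H

Derivation:
Acc 1: bank1 row3 -> MISS (open row3); precharges=0
Acc 2: bank1 row3 -> HIT
Acc 3: bank0 row3 -> MISS (open row3); precharges=0
Acc 4: bank0 row2 -> MISS (open row2); precharges=1
Acc 5: bank0 row1 -> MISS (open row1); precharges=2
Acc 6: bank1 row1 -> MISS (open row1); precharges=3
Acc 7: bank1 row2 -> MISS (open row2); precharges=4
Acc 8: bank0 row2 -> MISS (open row2); precharges=5
Acc 9: bank0 row0 -> MISS (open row0); precharges=6
Acc 10: bank0 row2 -> MISS (open row2); precharges=7
Acc 11: bank0 row2 -> HIT
Acc 12: bank0 row1 -> MISS (open row1); precharges=8
Acc 13: bank1 row2 -> HIT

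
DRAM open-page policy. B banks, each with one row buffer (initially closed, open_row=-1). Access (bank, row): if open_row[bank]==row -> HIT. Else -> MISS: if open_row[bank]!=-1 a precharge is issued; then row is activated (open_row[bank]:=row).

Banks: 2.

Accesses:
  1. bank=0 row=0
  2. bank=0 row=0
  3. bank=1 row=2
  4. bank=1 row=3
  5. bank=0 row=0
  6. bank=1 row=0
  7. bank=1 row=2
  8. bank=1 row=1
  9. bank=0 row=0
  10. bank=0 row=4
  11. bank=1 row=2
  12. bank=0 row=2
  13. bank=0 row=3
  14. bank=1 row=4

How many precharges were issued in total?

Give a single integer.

Answer: 9

Derivation:
Acc 1: bank0 row0 -> MISS (open row0); precharges=0
Acc 2: bank0 row0 -> HIT
Acc 3: bank1 row2 -> MISS (open row2); precharges=0
Acc 4: bank1 row3 -> MISS (open row3); precharges=1
Acc 5: bank0 row0 -> HIT
Acc 6: bank1 row0 -> MISS (open row0); precharges=2
Acc 7: bank1 row2 -> MISS (open row2); precharges=3
Acc 8: bank1 row1 -> MISS (open row1); precharges=4
Acc 9: bank0 row0 -> HIT
Acc 10: bank0 row4 -> MISS (open row4); precharges=5
Acc 11: bank1 row2 -> MISS (open row2); precharges=6
Acc 12: bank0 row2 -> MISS (open row2); precharges=7
Acc 13: bank0 row3 -> MISS (open row3); precharges=8
Acc 14: bank1 row4 -> MISS (open row4); precharges=9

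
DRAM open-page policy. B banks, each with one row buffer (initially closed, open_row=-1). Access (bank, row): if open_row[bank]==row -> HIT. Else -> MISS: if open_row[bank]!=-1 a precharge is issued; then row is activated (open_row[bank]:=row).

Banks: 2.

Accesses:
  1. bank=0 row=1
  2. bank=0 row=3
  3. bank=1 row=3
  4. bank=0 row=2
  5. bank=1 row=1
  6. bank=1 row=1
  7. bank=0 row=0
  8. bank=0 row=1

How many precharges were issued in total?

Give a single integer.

Acc 1: bank0 row1 -> MISS (open row1); precharges=0
Acc 2: bank0 row3 -> MISS (open row3); precharges=1
Acc 3: bank1 row3 -> MISS (open row3); precharges=1
Acc 4: bank0 row2 -> MISS (open row2); precharges=2
Acc 5: bank1 row1 -> MISS (open row1); precharges=3
Acc 6: bank1 row1 -> HIT
Acc 7: bank0 row0 -> MISS (open row0); precharges=4
Acc 8: bank0 row1 -> MISS (open row1); precharges=5

Answer: 5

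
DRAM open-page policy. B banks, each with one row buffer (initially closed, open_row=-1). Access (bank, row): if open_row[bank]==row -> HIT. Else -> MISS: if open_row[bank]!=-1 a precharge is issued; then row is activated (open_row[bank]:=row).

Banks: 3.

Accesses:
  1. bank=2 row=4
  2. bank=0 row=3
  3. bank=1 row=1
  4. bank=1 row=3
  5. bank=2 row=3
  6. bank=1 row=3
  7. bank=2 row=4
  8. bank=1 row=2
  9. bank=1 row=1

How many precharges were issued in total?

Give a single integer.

Acc 1: bank2 row4 -> MISS (open row4); precharges=0
Acc 2: bank0 row3 -> MISS (open row3); precharges=0
Acc 3: bank1 row1 -> MISS (open row1); precharges=0
Acc 4: bank1 row3 -> MISS (open row3); precharges=1
Acc 5: bank2 row3 -> MISS (open row3); precharges=2
Acc 6: bank1 row3 -> HIT
Acc 7: bank2 row4 -> MISS (open row4); precharges=3
Acc 8: bank1 row2 -> MISS (open row2); precharges=4
Acc 9: bank1 row1 -> MISS (open row1); precharges=5

Answer: 5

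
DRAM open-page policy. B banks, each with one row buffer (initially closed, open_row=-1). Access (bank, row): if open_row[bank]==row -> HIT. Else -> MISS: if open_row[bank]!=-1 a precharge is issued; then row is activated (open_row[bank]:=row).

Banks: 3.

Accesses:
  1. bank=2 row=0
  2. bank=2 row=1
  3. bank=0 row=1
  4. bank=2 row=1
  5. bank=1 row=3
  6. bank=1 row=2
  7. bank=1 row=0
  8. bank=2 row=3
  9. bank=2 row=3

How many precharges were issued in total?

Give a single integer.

Acc 1: bank2 row0 -> MISS (open row0); precharges=0
Acc 2: bank2 row1 -> MISS (open row1); precharges=1
Acc 3: bank0 row1 -> MISS (open row1); precharges=1
Acc 4: bank2 row1 -> HIT
Acc 5: bank1 row3 -> MISS (open row3); precharges=1
Acc 6: bank1 row2 -> MISS (open row2); precharges=2
Acc 7: bank1 row0 -> MISS (open row0); precharges=3
Acc 8: bank2 row3 -> MISS (open row3); precharges=4
Acc 9: bank2 row3 -> HIT

Answer: 4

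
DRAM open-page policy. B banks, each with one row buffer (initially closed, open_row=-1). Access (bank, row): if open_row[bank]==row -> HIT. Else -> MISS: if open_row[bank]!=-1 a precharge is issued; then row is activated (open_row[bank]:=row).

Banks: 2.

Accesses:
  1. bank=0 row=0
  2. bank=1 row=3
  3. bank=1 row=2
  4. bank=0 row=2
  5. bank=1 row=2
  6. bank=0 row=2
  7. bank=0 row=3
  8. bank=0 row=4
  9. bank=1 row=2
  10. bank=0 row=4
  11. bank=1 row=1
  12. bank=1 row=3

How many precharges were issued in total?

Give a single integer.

Answer: 6

Derivation:
Acc 1: bank0 row0 -> MISS (open row0); precharges=0
Acc 2: bank1 row3 -> MISS (open row3); precharges=0
Acc 3: bank1 row2 -> MISS (open row2); precharges=1
Acc 4: bank0 row2 -> MISS (open row2); precharges=2
Acc 5: bank1 row2 -> HIT
Acc 6: bank0 row2 -> HIT
Acc 7: bank0 row3 -> MISS (open row3); precharges=3
Acc 8: bank0 row4 -> MISS (open row4); precharges=4
Acc 9: bank1 row2 -> HIT
Acc 10: bank0 row4 -> HIT
Acc 11: bank1 row1 -> MISS (open row1); precharges=5
Acc 12: bank1 row3 -> MISS (open row3); precharges=6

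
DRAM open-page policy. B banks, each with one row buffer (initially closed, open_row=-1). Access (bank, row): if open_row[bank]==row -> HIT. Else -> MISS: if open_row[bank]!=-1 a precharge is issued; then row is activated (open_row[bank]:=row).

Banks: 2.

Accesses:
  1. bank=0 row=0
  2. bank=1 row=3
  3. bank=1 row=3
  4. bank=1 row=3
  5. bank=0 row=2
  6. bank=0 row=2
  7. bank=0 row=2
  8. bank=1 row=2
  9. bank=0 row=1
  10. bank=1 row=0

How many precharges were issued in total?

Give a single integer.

Answer: 4

Derivation:
Acc 1: bank0 row0 -> MISS (open row0); precharges=0
Acc 2: bank1 row3 -> MISS (open row3); precharges=0
Acc 3: bank1 row3 -> HIT
Acc 4: bank1 row3 -> HIT
Acc 5: bank0 row2 -> MISS (open row2); precharges=1
Acc 6: bank0 row2 -> HIT
Acc 7: bank0 row2 -> HIT
Acc 8: bank1 row2 -> MISS (open row2); precharges=2
Acc 9: bank0 row1 -> MISS (open row1); precharges=3
Acc 10: bank1 row0 -> MISS (open row0); precharges=4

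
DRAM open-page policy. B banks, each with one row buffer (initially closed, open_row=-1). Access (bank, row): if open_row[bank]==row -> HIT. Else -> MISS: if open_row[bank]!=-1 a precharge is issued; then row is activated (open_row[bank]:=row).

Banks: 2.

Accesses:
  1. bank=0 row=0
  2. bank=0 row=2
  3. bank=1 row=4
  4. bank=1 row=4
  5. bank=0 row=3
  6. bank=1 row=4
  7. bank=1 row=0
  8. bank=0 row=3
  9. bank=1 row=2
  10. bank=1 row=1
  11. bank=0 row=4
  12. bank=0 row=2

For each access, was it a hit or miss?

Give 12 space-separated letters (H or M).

Answer: M M M H M H M H M M M M

Derivation:
Acc 1: bank0 row0 -> MISS (open row0); precharges=0
Acc 2: bank0 row2 -> MISS (open row2); precharges=1
Acc 3: bank1 row4 -> MISS (open row4); precharges=1
Acc 4: bank1 row4 -> HIT
Acc 5: bank0 row3 -> MISS (open row3); precharges=2
Acc 6: bank1 row4 -> HIT
Acc 7: bank1 row0 -> MISS (open row0); precharges=3
Acc 8: bank0 row3 -> HIT
Acc 9: bank1 row2 -> MISS (open row2); precharges=4
Acc 10: bank1 row1 -> MISS (open row1); precharges=5
Acc 11: bank0 row4 -> MISS (open row4); precharges=6
Acc 12: bank0 row2 -> MISS (open row2); precharges=7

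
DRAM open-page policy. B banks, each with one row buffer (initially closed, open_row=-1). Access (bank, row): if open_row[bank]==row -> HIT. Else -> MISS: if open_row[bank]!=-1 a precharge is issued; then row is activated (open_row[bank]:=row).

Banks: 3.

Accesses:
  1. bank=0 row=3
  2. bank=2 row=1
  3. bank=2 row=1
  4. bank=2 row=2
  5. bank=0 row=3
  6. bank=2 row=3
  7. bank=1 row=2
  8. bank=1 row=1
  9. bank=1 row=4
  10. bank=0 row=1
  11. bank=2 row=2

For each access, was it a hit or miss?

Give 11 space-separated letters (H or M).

Answer: M M H M H M M M M M M

Derivation:
Acc 1: bank0 row3 -> MISS (open row3); precharges=0
Acc 2: bank2 row1 -> MISS (open row1); precharges=0
Acc 3: bank2 row1 -> HIT
Acc 4: bank2 row2 -> MISS (open row2); precharges=1
Acc 5: bank0 row3 -> HIT
Acc 6: bank2 row3 -> MISS (open row3); precharges=2
Acc 7: bank1 row2 -> MISS (open row2); precharges=2
Acc 8: bank1 row1 -> MISS (open row1); precharges=3
Acc 9: bank1 row4 -> MISS (open row4); precharges=4
Acc 10: bank0 row1 -> MISS (open row1); precharges=5
Acc 11: bank2 row2 -> MISS (open row2); precharges=6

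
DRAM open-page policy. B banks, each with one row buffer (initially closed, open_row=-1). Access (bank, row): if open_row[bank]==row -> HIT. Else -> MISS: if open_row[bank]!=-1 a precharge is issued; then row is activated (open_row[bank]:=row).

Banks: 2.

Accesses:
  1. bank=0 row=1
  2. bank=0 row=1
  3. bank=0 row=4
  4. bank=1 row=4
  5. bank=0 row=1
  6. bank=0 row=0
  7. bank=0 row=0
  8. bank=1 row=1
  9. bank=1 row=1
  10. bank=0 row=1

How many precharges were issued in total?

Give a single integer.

Answer: 5

Derivation:
Acc 1: bank0 row1 -> MISS (open row1); precharges=0
Acc 2: bank0 row1 -> HIT
Acc 3: bank0 row4 -> MISS (open row4); precharges=1
Acc 4: bank1 row4 -> MISS (open row4); precharges=1
Acc 5: bank0 row1 -> MISS (open row1); precharges=2
Acc 6: bank0 row0 -> MISS (open row0); precharges=3
Acc 7: bank0 row0 -> HIT
Acc 8: bank1 row1 -> MISS (open row1); precharges=4
Acc 9: bank1 row1 -> HIT
Acc 10: bank0 row1 -> MISS (open row1); precharges=5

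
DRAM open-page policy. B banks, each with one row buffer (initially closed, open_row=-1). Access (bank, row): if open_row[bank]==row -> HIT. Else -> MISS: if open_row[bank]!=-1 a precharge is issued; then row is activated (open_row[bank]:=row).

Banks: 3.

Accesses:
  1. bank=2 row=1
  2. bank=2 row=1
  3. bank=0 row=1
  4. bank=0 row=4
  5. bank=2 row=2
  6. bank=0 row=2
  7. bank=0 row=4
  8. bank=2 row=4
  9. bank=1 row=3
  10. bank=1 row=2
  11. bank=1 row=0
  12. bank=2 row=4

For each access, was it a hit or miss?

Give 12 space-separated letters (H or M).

Answer: M H M M M M M M M M M H

Derivation:
Acc 1: bank2 row1 -> MISS (open row1); precharges=0
Acc 2: bank2 row1 -> HIT
Acc 3: bank0 row1 -> MISS (open row1); precharges=0
Acc 4: bank0 row4 -> MISS (open row4); precharges=1
Acc 5: bank2 row2 -> MISS (open row2); precharges=2
Acc 6: bank0 row2 -> MISS (open row2); precharges=3
Acc 7: bank0 row4 -> MISS (open row4); precharges=4
Acc 8: bank2 row4 -> MISS (open row4); precharges=5
Acc 9: bank1 row3 -> MISS (open row3); precharges=5
Acc 10: bank1 row2 -> MISS (open row2); precharges=6
Acc 11: bank1 row0 -> MISS (open row0); precharges=7
Acc 12: bank2 row4 -> HIT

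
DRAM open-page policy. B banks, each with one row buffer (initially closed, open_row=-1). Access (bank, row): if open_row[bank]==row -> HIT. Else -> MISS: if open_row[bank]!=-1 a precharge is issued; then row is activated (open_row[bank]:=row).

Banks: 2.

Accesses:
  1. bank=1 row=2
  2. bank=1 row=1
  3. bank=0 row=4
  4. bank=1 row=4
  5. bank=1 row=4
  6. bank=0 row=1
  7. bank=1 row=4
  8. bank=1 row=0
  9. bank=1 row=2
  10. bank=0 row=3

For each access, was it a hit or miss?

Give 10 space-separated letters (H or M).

Acc 1: bank1 row2 -> MISS (open row2); precharges=0
Acc 2: bank1 row1 -> MISS (open row1); precharges=1
Acc 3: bank0 row4 -> MISS (open row4); precharges=1
Acc 4: bank1 row4 -> MISS (open row4); precharges=2
Acc 5: bank1 row4 -> HIT
Acc 6: bank0 row1 -> MISS (open row1); precharges=3
Acc 7: bank1 row4 -> HIT
Acc 8: bank1 row0 -> MISS (open row0); precharges=4
Acc 9: bank1 row2 -> MISS (open row2); precharges=5
Acc 10: bank0 row3 -> MISS (open row3); precharges=6

Answer: M M M M H M H M M M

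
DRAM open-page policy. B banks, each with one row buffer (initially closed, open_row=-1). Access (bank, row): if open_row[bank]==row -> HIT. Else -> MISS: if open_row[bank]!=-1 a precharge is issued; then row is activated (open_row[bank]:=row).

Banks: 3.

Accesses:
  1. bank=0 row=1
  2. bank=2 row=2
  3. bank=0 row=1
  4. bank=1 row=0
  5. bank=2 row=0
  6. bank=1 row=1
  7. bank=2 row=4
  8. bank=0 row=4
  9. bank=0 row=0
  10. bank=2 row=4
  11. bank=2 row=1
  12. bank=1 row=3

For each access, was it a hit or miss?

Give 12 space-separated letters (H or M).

Answer: M M H M M M M M M H M M

Derivation:
Acc 1: bank0 row1 -> MISS (open row1); precharges=0
Acc 2: bank2 row2 -> MISS (open row2); precharges=0
Acc 3: bank0 row1 -> HIT
Acc 4: bank1 row0 -> MISS (open row0); precharges=0
Acc 5: bank2 row0 -> MISS (open row0); precharges=1
Acc 6: bank1 row1 -> MISS (open row1); precharges=2
Acc 7: bank2 row4 -> MISS (open row4); precharges=3
Acc 8: bank0 row4 -> MISS (open row4); precharges=4
Acc 9: bank0 row0 -> MISS (open row0); precharges=5
Acc 10: bank2 row4 -> HIT
Acc 11: bank2 row1 -> MISS (open row1); precharges=6
Acc 12: bank1 row3 -> MISS (open row3); precharges=7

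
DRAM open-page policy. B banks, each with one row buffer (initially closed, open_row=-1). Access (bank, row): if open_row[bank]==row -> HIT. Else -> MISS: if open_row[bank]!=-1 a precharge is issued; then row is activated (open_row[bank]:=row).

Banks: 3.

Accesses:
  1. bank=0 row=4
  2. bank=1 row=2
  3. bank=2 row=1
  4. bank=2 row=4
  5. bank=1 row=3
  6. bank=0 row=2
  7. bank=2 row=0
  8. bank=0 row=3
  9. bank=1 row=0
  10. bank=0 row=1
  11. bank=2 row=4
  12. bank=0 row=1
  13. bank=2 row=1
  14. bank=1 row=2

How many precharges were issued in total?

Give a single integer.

Acc 1: bank0 row4 -> MISS (open row4); precharges=0
Acc 2: bank1 row2 -> MISS (open row2); precharges=0
Acc 3: bank2 row1 -> MISS (open row1); precharges=0
Acc 4: bank2 row4 -> MISS (open row4); precharges=1
Acc 5: bank1 row3 -> MISS (open row3); precharges=2
Acc 6: bank0 row2 -> MISS (open row2); precharges=3
Acc 7: bank2 row0 -> MISS (open row0); precharges=4
Acc 8: bank0 row3 -> MISS (open row3); precharges=5
Acc 9: bank1 row0 -> MISS (open row0); precharges=6
Acc 10: bank0 row1 -> MISS (open row1); precharges=7
Acc 11: bank2 row4 -> MISS (open row4); precharges=8
Acc 12: bank0 row1 -> HIT
Acc 13: bank2 row1 -> MISS (open row1); precharges=9
Acc 14: bank1 row2 -> MISS (open row2); precharges=10

Answer: 10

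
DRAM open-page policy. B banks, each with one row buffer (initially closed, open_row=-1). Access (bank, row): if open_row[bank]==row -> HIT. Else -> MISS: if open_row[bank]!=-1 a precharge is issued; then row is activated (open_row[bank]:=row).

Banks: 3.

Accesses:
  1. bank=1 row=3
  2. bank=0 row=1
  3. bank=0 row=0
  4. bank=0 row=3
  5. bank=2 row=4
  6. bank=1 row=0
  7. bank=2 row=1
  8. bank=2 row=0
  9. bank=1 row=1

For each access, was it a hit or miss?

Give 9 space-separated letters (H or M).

Acc 1: bank1 row3 -> MISS (open row3); precharges=0
Acc 2: bank0 row1 -> MISS (open row1); precharges=0
Acc 3: bank0 row0 -> MISS (open row0); precharges=1
Acc 4: bank0 row3 -> MISS (open row3); precharges=2
Acc 5: bank2 row4 -> MISS (open row4); precharges=2
Acc 6: bank1 row0 -> MISS (open row0); precharges=3
Acc 7: bank2 row1 -> MISS (open row1); precharges=4
Acc 8: bank2 row0 -> MISS (open row0); precharges=5
Acc 9: bank1 row1 -> MISS (open row1); precharges=6

Answer: M M M M M M M M M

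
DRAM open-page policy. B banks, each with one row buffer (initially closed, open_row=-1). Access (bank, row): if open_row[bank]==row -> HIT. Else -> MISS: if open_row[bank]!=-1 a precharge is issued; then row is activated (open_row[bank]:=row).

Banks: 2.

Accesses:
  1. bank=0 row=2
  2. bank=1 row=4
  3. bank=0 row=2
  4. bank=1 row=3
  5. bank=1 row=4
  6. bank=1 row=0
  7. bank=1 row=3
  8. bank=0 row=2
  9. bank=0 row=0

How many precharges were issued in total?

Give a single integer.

Acc 1: bank0 row2 -> MISS (open row2); precharges=0
Acc 2: bank1 row4 -> MISS (open row4); precharges=0
Acc 3: bank0 row2 -> HIT
Acc 4: bank1 row3 -> MISS (open row3); precharges=1
Acc 5: bank1 row4 -> MISS (open row4); precharges=2
Acc 6: bank1 row0 -> MISS (open row0); precharges=3
Acc 7: bank1 row3 -> MISS (open row3); precharges=4
Acc 8: bank0 row2 -> HIT
Acc 9: bank0 row0 -> MISS (open row0); precharges=5

Answer: 5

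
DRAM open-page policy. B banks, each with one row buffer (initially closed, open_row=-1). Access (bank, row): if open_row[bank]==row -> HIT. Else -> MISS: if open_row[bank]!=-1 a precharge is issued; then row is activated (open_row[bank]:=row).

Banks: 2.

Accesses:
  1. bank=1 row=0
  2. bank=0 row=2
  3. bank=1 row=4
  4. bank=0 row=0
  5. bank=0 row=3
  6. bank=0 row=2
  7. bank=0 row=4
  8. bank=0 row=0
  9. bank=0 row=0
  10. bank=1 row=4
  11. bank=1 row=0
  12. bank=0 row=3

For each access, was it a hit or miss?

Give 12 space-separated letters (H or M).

Acc 1: bank1 row0 -> MISS (open row0); precharges=0
Acc 2: bank0 row2 -> MISS (open row2); precharges=0
Acc 3: bank1 row4 -> MISS (open row4); precharges=1
Acc 4: bank0 row0 -> MISS (open row0); precharges=2
Acc 5: bank0 row3 -> MISS (open row3); precharges=3
Acc 6: bank0 row2 -> MISS (open row2); precharges=4
Acc 7: bank0 row4 -> MISS (open row4); precharges=5
Acc 8: bank0 row0 -> MISS (open row0); precharges=6
Acc 9: bank0 row0 -> HIT
Acc 10: bank1 row4 -> HIT
Acc 11: bank1 row0 -> MISS (open row0); precharges=7
Acc 12: bank0 row3 -> MISS (open row3); precharges=8

Answer: M M M M M M M M H H M M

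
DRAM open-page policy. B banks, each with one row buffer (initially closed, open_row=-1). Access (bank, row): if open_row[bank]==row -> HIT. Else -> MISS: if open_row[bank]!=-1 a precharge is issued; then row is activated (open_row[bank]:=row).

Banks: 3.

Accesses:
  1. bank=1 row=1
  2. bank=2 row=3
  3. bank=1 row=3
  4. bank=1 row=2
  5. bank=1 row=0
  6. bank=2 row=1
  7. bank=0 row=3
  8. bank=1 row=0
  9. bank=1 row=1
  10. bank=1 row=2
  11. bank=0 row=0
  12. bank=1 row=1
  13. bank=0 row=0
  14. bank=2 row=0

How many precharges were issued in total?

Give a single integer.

Answer: 9

Derivation:
Acc 1: bank1 row1 -> MISS (open row1); precharges=0
Acc 2: bank2 row3 -> MISS (open row3); precharges=0
Acc 3: bank1 row3 -> MISS (open row3); precharges=1
Acc 4: bank1 row2 -> MISS (open row2); precharges=2
Acc 5: bank1 row0 -> MISS (open row0); precharges=3
Acc 6: bank2 row1 -> MISS (open row1); precharges=4
Acc 7: bank0 row3 -> MISS (open row3); precharges=4
Acc 8: bank1 row0 -> HIT
Acc 9: bank1 row1 -> MISS (open row1); precharges=5
Acc 10: bank1 row2 -> MISS (open row2); precharges=6
Acc 11: bank0 row0 -> MISS (open row0); precharges=7
Acc 12: bank1 row1 -> MISS (open row1); precharges=8
Acc 13: bank0 row0 -> HIT
Acc 14: bank2 row0 -> MISS (open row0); precharges=9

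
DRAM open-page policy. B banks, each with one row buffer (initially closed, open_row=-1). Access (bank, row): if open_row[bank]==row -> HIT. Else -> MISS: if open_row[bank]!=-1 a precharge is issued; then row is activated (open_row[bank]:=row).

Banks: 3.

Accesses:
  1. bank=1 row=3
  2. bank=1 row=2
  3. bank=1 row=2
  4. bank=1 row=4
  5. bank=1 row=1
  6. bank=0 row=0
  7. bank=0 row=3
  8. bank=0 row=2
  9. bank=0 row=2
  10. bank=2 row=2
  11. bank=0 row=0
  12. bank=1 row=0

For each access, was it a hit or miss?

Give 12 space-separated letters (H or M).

Answer: M M H M M M M M H M M M

Derivation:
Acc 1: bank1 row3 -> MISS (open row3); precharges=0
Acc 2: bank1 row2 -> MISS (open row2); precharges=1
Acc 3: bank1 row2 -> HIT
Acc 4: bank1 row4 -> MISS (open row4); precharges=2
Acc 5: bank1 row1 -> MISS (open row1); precharges=3
Acc 6: bank0 row0 -> MISS (open row0); precharges=3
Acc 7: bank0 row3 -> MISS (open row3); precharges=4
Acc 8: bank0 row2 -> MISS (open row2); precharges=5
Acc 9: bank0 row2 -> HIT
Acc 10: bank2 row2 -> MISS (open row2); precharges=5
Acc 11: bank0 row0 -> MISS (open row0); precharges=6
Acc 12: bank1 row0 -> MISS (open row0); precharges=7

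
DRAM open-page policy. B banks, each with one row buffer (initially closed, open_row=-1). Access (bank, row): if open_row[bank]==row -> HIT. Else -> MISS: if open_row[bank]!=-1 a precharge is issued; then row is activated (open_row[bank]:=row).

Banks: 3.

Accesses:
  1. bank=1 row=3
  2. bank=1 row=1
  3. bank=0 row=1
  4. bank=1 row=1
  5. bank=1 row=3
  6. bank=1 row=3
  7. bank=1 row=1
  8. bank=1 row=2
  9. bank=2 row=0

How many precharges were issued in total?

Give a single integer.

Answer: 4

Derivation:
Acc 1: bank1 row3 -> MISS (open row3); precharges=0
Acc 2: bank1 row1 -> MISS (open row1); precharges=1
Acc 3: bank0 row1 -> MISS (open row1); precharges=1
Acc 4: bank1 row1 -> HIT
Acc 5: bank1 row3 -> MISS (open row3); precharges=2
Acc 6: bank1 row3 -> HIT
Acc 7: bank1 row1 -> MISS (open row1); precharges=3
Acc 8: bank1 row2 -> MISS (open row2); precharges=4
Acc 9: bank2 row0 -> MISS (open row0); precharges=4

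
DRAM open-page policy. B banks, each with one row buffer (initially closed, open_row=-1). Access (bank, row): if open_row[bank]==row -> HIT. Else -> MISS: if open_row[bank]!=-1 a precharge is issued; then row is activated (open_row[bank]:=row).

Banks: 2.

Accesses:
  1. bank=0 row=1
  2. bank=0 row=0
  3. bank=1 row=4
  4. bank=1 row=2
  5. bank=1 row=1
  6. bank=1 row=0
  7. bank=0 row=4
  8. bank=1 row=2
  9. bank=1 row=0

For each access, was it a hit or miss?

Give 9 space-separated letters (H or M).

Acc 1: bank0 row1 -> MISS (open row1); precharges=0
Acc 2: bank0 row0 -> MISS (open row0); precharges=1
Acc 3: bank1 row4 -> MISS (open row4); precharges=1
Acc 4: bank1 row2 -> MISS (open row2); precharges=2
Acc 5: bank1 row1 -> MISS (open row1); precharges=3
Acc 6: bank1 row0 -> MISS (open row0); precharges=4
Acc 7: bank0 row4 -> MISS (open row4); precharges=5
Acc 8: bank1 row2 -> MISS (open row2); precharges=6
Acc 9: bank1 row0 -> MISS (open row0); precharges=7

Answer: M M M M M M M M M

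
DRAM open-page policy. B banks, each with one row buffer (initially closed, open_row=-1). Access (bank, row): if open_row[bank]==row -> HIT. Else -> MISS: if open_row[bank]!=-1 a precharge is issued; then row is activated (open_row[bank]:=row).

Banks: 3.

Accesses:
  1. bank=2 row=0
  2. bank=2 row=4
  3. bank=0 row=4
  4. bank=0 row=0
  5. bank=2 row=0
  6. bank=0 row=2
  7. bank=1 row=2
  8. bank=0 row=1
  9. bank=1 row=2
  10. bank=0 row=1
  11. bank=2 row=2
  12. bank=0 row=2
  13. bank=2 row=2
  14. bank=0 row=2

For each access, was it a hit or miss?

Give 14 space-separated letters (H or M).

Answer: M M M M M M M M H H M M H H

Derivation:
Acc 1: bank2 row0 -> MISS (open row0); precharges=0
Acc 2: bank2 row4 -> MISS (open row4); precharges=1
Acc 3: bank0 row4 -> MISS (open row4); precharges=1
Acc 4: bank0 row0 -> MISS (open row0); precharges=2
Acc 5: bank2 row0 -> MISS (open row0); precharges=3
Acc 6: bank0 row2 -> MISS (open row2); precharges=4
Acc 7: bank1 row2 -> MISS (open row2); precharges=4
Acc 8: bank0 row1 -> MISS (open row1); precharges=5
Acc 9: bank1 row2 -> HIT
Acc 10: bank0 row1 -> HIT
Acc 11: bank2 row2 -> MISS (open row2); precharges=6
Acc 12: bank0 row2 -> MISS (open row2); precharges=7
Acc 13: bank2 row2 -> HIT
Acc 14: bank0 row2 -> HIT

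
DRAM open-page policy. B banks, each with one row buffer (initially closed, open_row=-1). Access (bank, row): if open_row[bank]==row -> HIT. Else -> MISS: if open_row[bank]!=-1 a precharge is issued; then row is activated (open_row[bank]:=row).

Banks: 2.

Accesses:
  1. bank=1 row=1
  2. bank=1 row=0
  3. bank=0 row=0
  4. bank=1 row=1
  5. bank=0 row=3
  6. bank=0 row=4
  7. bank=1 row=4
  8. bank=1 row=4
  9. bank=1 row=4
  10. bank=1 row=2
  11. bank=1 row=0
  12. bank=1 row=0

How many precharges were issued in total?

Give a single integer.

Acc 1: bank1 row1 -> MISS (open row1); precharges=0
Acc 2: bank1 row0 -> MISS (open row0); precharges=1
Acc 3: bank0 row0 -> MISS (open row0); precharges=1
Acc 4: bank1 row1 -> MISS (open row1); precharges=2
Acc 5: bank0 row3 -> MISS (open row3); precharges=3
Acc 6: bank0 row4 -> MISS (open row4); precharges=4
Acc 7: bank1 row4 -> MISS (open row4); precharges=5
Acc 8: bank1 row4 -> HIT
Acc 9: bank1 row4 -> HIT
Acc 10: bank1 row2 -> MISS (open row2); precharges=6
Acc 11: bank1 row0 -> MISS (open row0); precharges=7
Acc 12: bank1 row0 -> HIT

Answer: 7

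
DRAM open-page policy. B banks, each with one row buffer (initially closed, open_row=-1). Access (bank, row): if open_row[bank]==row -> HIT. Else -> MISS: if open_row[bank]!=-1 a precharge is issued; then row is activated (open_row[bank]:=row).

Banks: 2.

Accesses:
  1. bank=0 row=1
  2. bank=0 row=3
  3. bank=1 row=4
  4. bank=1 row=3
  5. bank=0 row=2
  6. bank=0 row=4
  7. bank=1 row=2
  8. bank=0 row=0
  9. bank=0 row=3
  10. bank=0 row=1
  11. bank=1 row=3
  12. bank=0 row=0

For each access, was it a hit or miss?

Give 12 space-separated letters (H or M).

Answer: M M M M M M M M M M M M

Derivation:
Acc 1: bank0 row1 -> MISS (open row1); precharges=0
Acc 2: bank0 row3 -> MISS (open row3); precharges=1
Acc 3: bank1 row4 -> MISS (open row4); precharges=1
Acc 4: bank1 row3 -> MISS (open row3); precharges=2
Acc 5: bank0 row2 -> MISS (open row2); precharges=3
Acc 6: bank0 row4 -> MISS (open row4); precharges=4
Acc 7: bank1 row2 -> MISS (open row2); precharges=5
Acc 8: bank0 row0 -> MISS (open row0); precharges=6
Acc 9: bank0 row3 -> MISS (open row3); precharges=7
Acc 10: bank0 row1 -> MISS (open row1); precharges=8
Acc 11: bank1 row3 -> MISS (open row3); precharges=9
Acc 12: bank0 row0 -> MISS (open row0); precharges=10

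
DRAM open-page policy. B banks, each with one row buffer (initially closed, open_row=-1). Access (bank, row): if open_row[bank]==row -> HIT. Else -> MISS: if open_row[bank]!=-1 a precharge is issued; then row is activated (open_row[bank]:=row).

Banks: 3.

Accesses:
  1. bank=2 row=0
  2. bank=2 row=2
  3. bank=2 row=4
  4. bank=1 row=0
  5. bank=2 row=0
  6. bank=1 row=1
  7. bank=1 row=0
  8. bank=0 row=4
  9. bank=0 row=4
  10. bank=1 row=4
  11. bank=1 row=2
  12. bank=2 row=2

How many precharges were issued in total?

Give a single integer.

Acc 1: bank2 row0 -> MISS (open row0); precharges=0
Acc 2: bank2 row2 -> MISS (open row2); precharges=1
Acc 3: bank2 row4 -> MISS (open row4); precharges=2
Acc 4: bank1 row0 -> MISS (open row0); precharges=2
Acc 5: bank2 row0 -> MISS (open row0); precharges=3
Acc 6: bank1 row1 -> MISS (open row1); precharges=4
Acc 7: bank1 row0 -> MISS (open row0); precharges=5
Acc 8: bank0 row4 -> MISS (open row4); precharges=5
Acc 9: bank0 row4 -> HIT
Acc 10: bank1 row4 -> MISS (open row4); precharges=6
Acc 11: bank1 row2 -> MISS (open row2); precharges=7
Acc 12: bank2 row2 -> MISS (open row2); precharges=8

Answer: 8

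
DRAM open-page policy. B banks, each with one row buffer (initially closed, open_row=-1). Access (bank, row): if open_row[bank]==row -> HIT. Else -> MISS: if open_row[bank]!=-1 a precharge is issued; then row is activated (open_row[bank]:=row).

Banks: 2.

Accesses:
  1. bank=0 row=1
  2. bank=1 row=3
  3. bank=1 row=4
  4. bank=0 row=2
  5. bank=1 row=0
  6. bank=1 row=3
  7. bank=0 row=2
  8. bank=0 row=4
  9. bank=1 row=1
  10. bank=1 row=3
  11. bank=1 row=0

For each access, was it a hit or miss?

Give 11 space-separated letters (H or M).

Answer: M M M M M M H M M M M

Derivation:
Acc 1: bank0 row1 -> MISS (open row1); precharges=0
Acc 2: bank1 row3 -> MISS (open row3); precharges=0
Acc 3: bank1 row4 -> MISS (open row4); precharges=1
Acc 4: bank0 row2 -> MISS (open row2); precharges=2
Acc 5: bank1 row0 -> MISS (open row0); precharges=3
Acc 6: bank1 row3 -> MISS (open row3); precharges=4
Acc 7: bank0 row2 -> HIT
Acc 8: bank0 row4 -> MISS (open row4); precharges=5
Acc 9: bank1 row1 -> MISS (open row1); precharges=6
Acc 10: bank1 row3 -> MISS (open row3); precharges=7
Acc 11: bank1 row0 -> MISS (open row0); precharges=8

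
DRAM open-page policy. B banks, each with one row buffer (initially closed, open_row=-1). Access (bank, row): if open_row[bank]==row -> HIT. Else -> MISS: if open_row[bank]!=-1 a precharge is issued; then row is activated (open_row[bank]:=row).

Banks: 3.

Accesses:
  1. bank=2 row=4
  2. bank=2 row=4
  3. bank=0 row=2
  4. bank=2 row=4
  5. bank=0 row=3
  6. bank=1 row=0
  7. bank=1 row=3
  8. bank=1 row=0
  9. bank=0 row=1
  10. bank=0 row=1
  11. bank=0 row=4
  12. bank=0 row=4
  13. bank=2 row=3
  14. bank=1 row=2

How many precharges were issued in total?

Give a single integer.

Answer: 7

Derivation:
Acc 1: bank2 row4 -> MISS (open row4); precharges=0
Acc 2: bank2 row4 -> HIT
Acc 3: bank0 row2 -> MISS (open row2); precharges=0
Acc 4: bank2 row4 -> HIT
Acc 5: bank0 row3 -> MISS (open row3); precharges=1
Acc 6: bank1 row0 -> MISS (open row0); precharges=1
Acc 7: bank1 row3 -> MISS (open row3); precharges=2
Acc 8: bank1 row0 -> MISS (open row0); precharges=3
Acc 9: bank0 row1 -> MISS (open row1); precharges=4
Acc 10: bank0 row1 -> HIT
Acc 11: bank0 row4 -> MISS (open row4); precharges=5
Acc 12: bank0 row4 -> HIT
Acc 13: bank2 row3 -> MISS (open row3); precharges=6
Acc 14: bank1 row2 -> MISS (open row2); precharges=7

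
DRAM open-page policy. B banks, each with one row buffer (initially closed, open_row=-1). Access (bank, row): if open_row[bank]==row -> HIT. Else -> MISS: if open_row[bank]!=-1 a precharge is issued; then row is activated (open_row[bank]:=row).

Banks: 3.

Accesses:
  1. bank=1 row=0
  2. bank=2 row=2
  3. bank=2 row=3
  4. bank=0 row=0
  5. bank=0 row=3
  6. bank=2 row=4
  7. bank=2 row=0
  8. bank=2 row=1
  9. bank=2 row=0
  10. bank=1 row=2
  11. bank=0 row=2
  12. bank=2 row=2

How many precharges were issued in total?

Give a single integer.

Acc 1: bank1 row0 -> MISS (open row0); precharges=0
Acc 2: bank2 row2 -> MISS (open row2); precharges=0
Acc 3: bank2 row3 -> MISS (open row3); precharges=1
Acc 4: bank0 row0 -> MISS (open row0); precharges=1
Acc 5: bank0 row3 -> MISS (open row3); precharges=2
Acc 6: bank2 row4 -> MISS (open row4); precharges=3
Acc 7: bank2 row0 -> MISS (open row0); precharges=4
Acc 8: bank2 row1 -> MISS (open row1); precharges=5
Acc 9: bank2 row0 -> MISS (open row0); precharges=6
Acc 10: bank1 row2 -> MISS (open row2); precharges=7
Acc 11: bank0 row2 -> MISS (open row2); precharges=8
Acc 12: bank2 row2 -> MISS (open row2); precharges=9

Answer: 9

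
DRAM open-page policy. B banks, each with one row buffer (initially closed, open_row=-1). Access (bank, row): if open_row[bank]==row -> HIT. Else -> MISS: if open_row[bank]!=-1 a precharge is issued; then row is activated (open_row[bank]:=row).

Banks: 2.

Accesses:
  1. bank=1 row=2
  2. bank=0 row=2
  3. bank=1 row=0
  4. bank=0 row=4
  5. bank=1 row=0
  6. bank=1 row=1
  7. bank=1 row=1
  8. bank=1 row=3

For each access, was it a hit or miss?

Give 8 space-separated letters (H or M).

Answer: M M M M H M H M

Derivation:
Acc 1: bank1 row2 -> MISS (open row2); precharges=0
Acc 2: bank0 row2 -> MISS (open row2); precharges=0
Acc 3: bank1 row0 -> MISS (open row0); precharges=1
Acc 4: bank0 row4 -> MISS (open row4); precharges=2
Acc 5: bank1 row0 -> HIT
Acc 6: bank1 row1 -> MISS (open row1); precharges=3
Acc 7: bank1 row1 -> HIT
Acc 8: bank1 row3 -> MISS (open row3); precharges=4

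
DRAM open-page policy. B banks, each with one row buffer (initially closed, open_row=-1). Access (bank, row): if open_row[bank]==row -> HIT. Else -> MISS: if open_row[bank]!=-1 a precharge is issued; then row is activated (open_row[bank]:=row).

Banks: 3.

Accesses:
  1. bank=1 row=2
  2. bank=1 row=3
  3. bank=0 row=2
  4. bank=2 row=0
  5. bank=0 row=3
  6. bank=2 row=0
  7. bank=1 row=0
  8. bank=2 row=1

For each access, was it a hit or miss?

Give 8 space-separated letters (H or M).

Answer: M M M M M H M M

Derivation:
Acc 1: bank1 row2 -> MISS (open row2); precharges=0
Acc 2: bank1 row3 -> MISS (open row3); precharges=1
Acc 3: bank0 row2 -> MISS (open row2); precharges=1
Acc 4: bank2 row0 -> MISS (open row0); precharges=1
Acc 5: bank0 row3 -> MISS (open row3); precharges=2
Acc 6: bank2 row0 -> HIT
Acc 7: bank1 row0 -> MISS (open row0); precharges=3
Acc 8: bank2 row1 -> MISS (open row1); precharges=4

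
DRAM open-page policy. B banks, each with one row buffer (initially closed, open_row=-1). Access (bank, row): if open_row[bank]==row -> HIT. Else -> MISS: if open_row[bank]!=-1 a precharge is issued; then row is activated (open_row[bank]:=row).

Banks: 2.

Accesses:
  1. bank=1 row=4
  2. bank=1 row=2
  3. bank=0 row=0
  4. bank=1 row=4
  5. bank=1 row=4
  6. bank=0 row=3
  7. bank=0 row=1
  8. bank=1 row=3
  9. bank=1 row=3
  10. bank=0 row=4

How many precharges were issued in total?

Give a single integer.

Acc 1: bank1 row4 -> MISS (open row4); precharges=0
Acc 2: bank1 row2 -> MISS (open row2); precharges=1
Acc 3: bank0 row0 -> MISS (open row0); precharges=1
Acc 4: bank1 row4 -> MISS (open row4); precharges=2
Acc 5: bank1 row4 -> HIT
Acc 6: bank0 row3 -> MISS (open row3); precharges=3
Acc 7: bank0 row1 -> MISS (open row1); precharges=4
Acc 8: bank1 row3 -> MISS (open row3); precharges=5
Acc 9: bank1 row3 -> HIT
Acc 10: bank0 row4 -> MISS (open row4); precharges=6

Answer: 6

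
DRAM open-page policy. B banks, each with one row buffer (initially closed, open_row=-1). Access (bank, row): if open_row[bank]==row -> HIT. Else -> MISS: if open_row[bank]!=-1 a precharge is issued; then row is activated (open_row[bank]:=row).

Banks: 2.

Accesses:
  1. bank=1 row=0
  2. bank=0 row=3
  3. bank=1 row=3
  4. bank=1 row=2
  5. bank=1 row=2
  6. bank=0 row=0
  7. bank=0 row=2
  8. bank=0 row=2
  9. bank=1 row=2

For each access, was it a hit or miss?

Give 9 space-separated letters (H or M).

Acc 1: bank1 row0 -> MISS (open row0); precharges=0
Acc 2: bank0 row3 -> MISS (open row3); precharges=0
Acc 3: bank1 row3 -> MISS (open row3); precharges=1
Acc 4: bank1 row2 -> MISS (open row2); precharges=2
Acc 5: bank1 row2 -> HIT
Acc 6: bank0 row0 -> MISS (open row0); precharges=3
Acc 7: bank0 row2 -> MISS (open row2); precharges=4
Acc 8: bank0 row2 -> HIT
Acc 9: bank1 row2 -> HIT

Answer: M M M M H M M H H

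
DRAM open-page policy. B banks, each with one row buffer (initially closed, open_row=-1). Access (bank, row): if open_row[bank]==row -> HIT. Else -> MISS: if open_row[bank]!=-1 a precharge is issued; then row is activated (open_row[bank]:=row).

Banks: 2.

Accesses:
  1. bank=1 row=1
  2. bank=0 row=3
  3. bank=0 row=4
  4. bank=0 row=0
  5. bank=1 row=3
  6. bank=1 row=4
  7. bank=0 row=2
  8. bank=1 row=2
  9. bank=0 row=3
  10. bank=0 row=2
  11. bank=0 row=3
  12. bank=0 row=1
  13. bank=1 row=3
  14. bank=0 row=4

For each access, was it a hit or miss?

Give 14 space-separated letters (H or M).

Answer: M M M M M M M M M M M M M M

Derivation:
Acc 1: bank1 row1 -> MISS (open row1); precharges=0
Acc 2: bank0 row3 -> MISS (open row3); precharges=0
Acc 3: bank0 row4 -> MISS (open row4); precharges=1
Acc 4: bank0 row0 -> MISS (open row0); precharges=2
Acc 5: bank1 row3 -> MISS (open row3); precharges=3
Acc 6: bank1 row4 -> MISS (open row4); precharges=4
Acc 7: bank0 row2 -> MISS (open row2); precharges=5
Acc 8: bank1 row2 -> MISS (open row2); precharges=6
Acc 9: bank0 row3 -> MISS (open row3); precharges=7
Acc 10: bank0 row2 -> MISS (open row2); precharges=8
Acc 11: bank0 row3 -> MISS (open row3); precharges=9
Acc 12: bank0 row1 -> MISS (open row1); precharges=10
Acc 13: bank1 row3 -> MISS (open row3); precharges=11
Acc 14: bank0 row4 -> MISS (open row4); precharges=12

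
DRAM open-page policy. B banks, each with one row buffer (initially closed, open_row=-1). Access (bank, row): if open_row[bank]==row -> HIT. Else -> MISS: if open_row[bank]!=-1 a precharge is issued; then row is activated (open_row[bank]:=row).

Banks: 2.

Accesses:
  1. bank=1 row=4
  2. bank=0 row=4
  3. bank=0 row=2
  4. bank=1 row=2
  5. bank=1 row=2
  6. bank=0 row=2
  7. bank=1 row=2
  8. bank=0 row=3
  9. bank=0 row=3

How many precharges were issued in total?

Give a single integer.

Answer: 3

Derivation:
Acc 1: bank1 row4 -> MISS (open row4); precharges=0
Acc 2: bank0 row4 -> MISS (open row4); precharges=0
Acc 3: bank0 row2 -> MISS (open row2); precharges=1
Acc 4: bank1 row2 -> MISS (open row2); precharges=2
Acc 5: bank1 row2 -> HIT
Acc 6: bank0 row2 -> HIT
Acc 7: bank1 row2 -> HIT
Acc 8: bank0 row3 -> MISS (open row3); precharges=3
Acc 9: bank0 row3 -> HIT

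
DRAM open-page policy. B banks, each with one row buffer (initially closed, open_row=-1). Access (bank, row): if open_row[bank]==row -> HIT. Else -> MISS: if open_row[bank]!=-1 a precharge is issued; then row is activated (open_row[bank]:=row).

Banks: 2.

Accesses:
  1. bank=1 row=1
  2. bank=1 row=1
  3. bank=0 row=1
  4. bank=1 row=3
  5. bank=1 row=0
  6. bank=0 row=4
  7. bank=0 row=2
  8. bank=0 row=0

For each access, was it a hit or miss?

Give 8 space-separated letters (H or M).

Answer: M H M M M M M M

Derivation:
Acc 1: bank1 row1 -> MISS (open row1); precharges=0
Acc 2: bank1 row1 -> HIT
Acc 3: bank0 row1 -> MISS (open row1); precharges=0
Acc 4: bank1 row3 -> MISS (open row3); precharges=1
Acc 5: bank1 row0 -> MISS (open row0); precharges=2
Acc 6: bank0 row4 -> MISS (open row4); precharges=3
Acc 7: bank0 row2 -> MISS (open row2); precharges=4
Acc 8: bank0 row0 -> MISS (open row0); precharges=5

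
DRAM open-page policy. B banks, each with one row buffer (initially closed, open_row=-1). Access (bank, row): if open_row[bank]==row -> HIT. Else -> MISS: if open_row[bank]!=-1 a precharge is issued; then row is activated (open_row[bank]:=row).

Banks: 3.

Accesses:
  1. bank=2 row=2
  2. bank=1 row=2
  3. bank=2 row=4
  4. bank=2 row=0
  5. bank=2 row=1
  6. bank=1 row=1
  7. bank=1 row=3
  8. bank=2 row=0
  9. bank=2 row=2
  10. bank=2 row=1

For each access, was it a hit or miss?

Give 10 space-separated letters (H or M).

Acc 1: bank2 row2 -> MISS (open row2); precharges=0
Acc 2: bank1 row2 -> MISS (open row2); precharges=0
Acc 3: bank2 row4 -> MISS (open row4); precharges=1
Acc 4: bank2 row0 -> MISS (open row0); precharges=2
Acc 5: bank2 row1 -> MISS (open row1); precharges=3
Acc 6: bank1 row1 -> MISS (open row1); precharges=4
Acc 7: bank1 row3 -> MISS (open row3); precharges=5
Acc 8: bank2 row0 -> MISS (open row0); precharges=6
Acc 9: bank2 row2 -> MISS (open row2); precharges=7
Acc 10: bank2 row1 -> MISS (open row1); precharges=8

Answer: M M M M M M M M M M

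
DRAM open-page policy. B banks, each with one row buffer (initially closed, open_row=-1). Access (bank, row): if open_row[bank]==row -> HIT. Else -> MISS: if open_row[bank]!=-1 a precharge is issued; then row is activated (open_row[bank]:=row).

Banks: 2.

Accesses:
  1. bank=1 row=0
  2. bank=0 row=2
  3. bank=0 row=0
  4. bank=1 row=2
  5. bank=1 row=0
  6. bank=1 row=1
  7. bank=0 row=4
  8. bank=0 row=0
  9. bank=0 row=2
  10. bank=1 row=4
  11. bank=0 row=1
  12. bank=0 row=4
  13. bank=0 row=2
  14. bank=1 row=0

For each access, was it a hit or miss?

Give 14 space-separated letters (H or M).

Acc 1: bank1 row0 -> MISS (open row0); precharges=0
Acc 2: bank0 row2 -> MISS (open row2); precharges=0
Acc 3: bank0 row0 -> MISS (open row0); precharges=1
Acc 4: bank1 row2 -> MISS (open row2); precharges=2
Acc 5: bank1 row0 -> MISS (open row0); precharges=3
Acc 6: bank1 row1 -> MISS (open row1); precharges=4
Acc 7: bank0 row4 -> MISS (open row4); precharges=5
Acc 8: bank0 row0 -> MISS (open row0); precharges=6
Acc 9: bank0 row2 -> MISS (open row2); precharges=7
Acc 10: bank1 row4 -> MISS (open row4); precharges=8
Acc 11: bank0 row1 -> MISS (open row1); precharges=9
Acc 12: bank0 row4 -> MISS (open row4); precharges=10
Acc 13: bank0 row2 -> MISS (open row2); precharges=11
Acc 14: bank1 row0 -> MISS (open row0); precharges=12

Answer: M M M M M M M M M M M M M M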